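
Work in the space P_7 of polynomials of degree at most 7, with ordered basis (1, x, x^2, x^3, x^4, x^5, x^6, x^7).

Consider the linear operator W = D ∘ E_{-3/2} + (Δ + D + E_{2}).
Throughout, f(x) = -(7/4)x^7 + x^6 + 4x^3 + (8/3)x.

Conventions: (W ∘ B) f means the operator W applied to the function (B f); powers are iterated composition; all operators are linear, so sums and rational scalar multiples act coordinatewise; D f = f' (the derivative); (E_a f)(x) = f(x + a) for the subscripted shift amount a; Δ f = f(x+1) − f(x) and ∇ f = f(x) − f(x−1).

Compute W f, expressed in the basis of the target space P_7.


E_{-3/2} f = -(7/4)x^7 + (155/8)x^6 - (1467/16)x^5 + (7695/32)x^4 - (23909/64)x^3 + (43137/128)x^2 - (119371/768)x + 12181/512
D E_{-3/2} f = -(49/4)x^6 + (465/4)x^5 - (7335/16)x^4 + (7695/8)x^3 - (71727/64)x^2 + (43137/64)x - 119371/768
Δ f = -(49/4)x^6 - (123/4)x^5 - (185/4)x^4 - (165/4)x^3 - (39/4)x^2 + (23/4)x + 71/12
D f = -(49/4)x^6 + 6x^5 + 12x^2 + 8/3
E_{2} f = -(7/4)x^7 - (47/2)x^6 - 135x^5 - 430x^4 - 816x^3 - 912x^2 - (1624/3)x - 368/3
(Δ + D + E_{2}) f = -(7/4)x^7 - 48x^6 - (639/4)x^5 - (1905/4)x^4 - (3429/4)x^3 - (3639/4)x^2 - (6427/12)x - 1369/12
(D ∘ E_{-3/2} + (Δ + D + E_{2})) f = -(7/4)x^7 - (241/4)x^6 - (87/2)x^5 - (14955/16)x^4 + (837/8)x^3 - (129951/64)x^2 + (26579/192)x - 206987/768

the result is g(x) = -(7/4)x^7 - (241/4)x^6 - (87/2)x^5 - (14955/16)x^4 + (837/8)x^3 - (129951/64)x^2 + (26579/192)x - 206987/768


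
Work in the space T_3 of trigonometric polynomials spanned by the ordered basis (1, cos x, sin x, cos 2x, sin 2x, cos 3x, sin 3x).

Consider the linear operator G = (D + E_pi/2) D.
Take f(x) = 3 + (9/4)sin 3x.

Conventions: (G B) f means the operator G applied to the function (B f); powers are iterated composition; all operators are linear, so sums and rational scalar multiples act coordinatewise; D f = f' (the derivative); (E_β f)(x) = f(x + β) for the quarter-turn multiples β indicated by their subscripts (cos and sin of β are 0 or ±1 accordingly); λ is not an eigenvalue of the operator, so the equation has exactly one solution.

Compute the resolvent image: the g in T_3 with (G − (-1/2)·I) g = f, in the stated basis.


write g with unknown coordinates in the stated basis and equate coefficients in (G − (-1/2)·I) g = f
solving from the highest basis element down gives g = 6 - (9/22)sin 3x
check: G g = (27/11)sin 3x
so G g − (-1/2)·g = 3 + (9/4)sin 3x = f ✓

the result is g(x) = 6 - (9/22)sin 3x


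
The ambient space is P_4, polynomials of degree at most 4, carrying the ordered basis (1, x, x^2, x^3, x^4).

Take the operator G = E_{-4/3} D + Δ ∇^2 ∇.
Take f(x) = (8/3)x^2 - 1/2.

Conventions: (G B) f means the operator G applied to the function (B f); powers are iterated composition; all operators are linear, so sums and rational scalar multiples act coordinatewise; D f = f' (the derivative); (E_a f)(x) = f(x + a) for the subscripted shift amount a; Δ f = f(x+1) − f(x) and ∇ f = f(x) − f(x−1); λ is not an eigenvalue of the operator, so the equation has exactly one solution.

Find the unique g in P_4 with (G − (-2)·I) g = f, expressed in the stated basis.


the image equals g(x) = (4/3)x^2 - (4/3)x + 79/36

write g with unknown coordinates in the stated basis and equate coefficients in (G − (-2)·I) g = f
solving from the highest basis element down gives g = (4/3)x^2 - (4/3)x + 79/36
check: G g = (8/3)x - 44/9
so G g − (-2)·g = (8/3)x^2 - 1/2 = f ✓


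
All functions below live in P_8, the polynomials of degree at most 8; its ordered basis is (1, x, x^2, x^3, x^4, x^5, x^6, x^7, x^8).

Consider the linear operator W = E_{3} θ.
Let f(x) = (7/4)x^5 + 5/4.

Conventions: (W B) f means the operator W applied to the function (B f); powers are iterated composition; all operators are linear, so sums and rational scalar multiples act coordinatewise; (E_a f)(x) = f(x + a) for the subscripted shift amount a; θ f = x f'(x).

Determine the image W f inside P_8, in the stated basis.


θ f = (35/4)x^5
E_{3} θ f = (35/4)x^5 + (525/4)x^4 + (1575/2)x^3 + (4725/2)x^2 + (14175/4)x + 8505/4

g(x) = (35/4)x^5 + (525/4)x^4 + (1575/2)x^3 + (4725/2)x^2 + (14175/4)x + 8505/4


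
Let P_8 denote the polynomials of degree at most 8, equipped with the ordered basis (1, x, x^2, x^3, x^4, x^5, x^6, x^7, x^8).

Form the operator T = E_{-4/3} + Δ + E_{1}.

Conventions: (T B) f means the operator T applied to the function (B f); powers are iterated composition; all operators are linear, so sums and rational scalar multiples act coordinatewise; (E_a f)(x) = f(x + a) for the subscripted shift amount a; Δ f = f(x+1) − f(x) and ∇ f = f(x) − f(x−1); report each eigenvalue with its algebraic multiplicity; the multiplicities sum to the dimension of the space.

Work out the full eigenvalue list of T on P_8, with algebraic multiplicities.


image of 1: 2
image of x: 2x + 2/3
image of x^2: 2x^2 + (4/3)x + 34/9
image of x^3: 2x^3 + 2x^2 + (34/3)x - 10/27
image of x^4: 2x^4 + (8/3)x^3 + (68/3)x^2 - (40/27)x + 418/81
image of x^5: 2x^5 + (10/3)x^4 + (340/9)x^3 - (100/27)x^2 + (2090/81)x - 538/243
image of x^6: 2x^6 + 4x^5 + (170/3)x^4 - (200/27)x^3 + (2090/27)x^2 - (1076/81)x + 5554/729
image of x^7: 2x^7 + (14/3)x^6 + (238/3)x^5 - (350/27)x^4 + (14630/81)x^3 - (3766/81)x^2 + (38878/729)x - 12010/2187
image of x^8: 2x^8 + (16/3)x^7 + (952/9)x^6 - (560/27)x^5 + (29260/81)x^4 - (30128/243)x^3 + (155512/729)x^2 - (96080/2187)x + 78658/6561
the matrix is upper triangular; its diagonal is (2, 2, 2, 2, 2, 2, 2, 2, 2)
for a triangular matrix the eigenvalues are the diagonal entries, with algebraic multiplicity their repetition count

λ = 2 (multiplicity 9)


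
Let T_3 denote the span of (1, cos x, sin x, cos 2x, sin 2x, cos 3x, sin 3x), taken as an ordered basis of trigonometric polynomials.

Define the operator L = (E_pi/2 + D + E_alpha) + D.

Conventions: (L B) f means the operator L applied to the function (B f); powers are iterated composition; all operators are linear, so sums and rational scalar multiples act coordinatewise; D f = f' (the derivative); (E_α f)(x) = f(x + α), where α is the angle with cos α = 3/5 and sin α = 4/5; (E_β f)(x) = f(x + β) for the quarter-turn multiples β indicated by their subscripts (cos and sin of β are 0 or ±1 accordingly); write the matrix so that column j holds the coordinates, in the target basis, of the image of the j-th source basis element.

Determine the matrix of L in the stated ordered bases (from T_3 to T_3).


the matrix is [[2, 0, 0, 0, 0, 0, 0]; [0, 3/5, 19/5, 0, 0, 0, 0]; [0, -19/5, 3/5, 0, 0, 0, 0]; [0, 0, 0, -32/25, 124/25, 0, 0]; [0, 0, 0, -124/25, -32/25, 0, 0]; [0, 0, 0, 0, 0, -117/125, 669/125]; [0, 0, 0, 0, 0, -669/125, -117/125]] (rows listed top to bottom)

image of 1: 2
image of cos x: (3/5)cos x - (19/5)sin x
image of sin x: (19/5)cos x + (3/5)sin x
image of cos 2x: -(32/25)cos 2x - (124/25)sin 2x
image of sin 2x: (124/25)cos 2x - (32/25)sin 2x
image of cos 3x: -(117/125)cos 3x - (669/125)sin 3x
image of sin 3x: (669/125)cos 3x - (117/125)sin 3x
each image's coordinates form column j of the matrix


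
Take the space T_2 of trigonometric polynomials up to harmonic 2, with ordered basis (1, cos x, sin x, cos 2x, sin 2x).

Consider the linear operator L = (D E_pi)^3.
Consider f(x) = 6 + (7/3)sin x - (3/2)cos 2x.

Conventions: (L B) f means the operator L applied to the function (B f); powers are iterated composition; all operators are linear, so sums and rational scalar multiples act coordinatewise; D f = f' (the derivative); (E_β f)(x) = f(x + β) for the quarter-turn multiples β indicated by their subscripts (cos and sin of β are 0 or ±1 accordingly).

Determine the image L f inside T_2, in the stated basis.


E_pi f = 6 - (7/3)sin x - (3/2)cos 2x
D E_pi f = -(7/3)cos x + 3sin 2x
E_pi (D E_pi) f = (7/3)cos x + 3sin 2x
D E_pi (D E_pi) f = -(7/3)sin x + 6cos 2x
E_pi (D E_pi) (D E_pi) f = (7/3)sin x + 6cos 2x
D E_pi (D E_pi) (D E_pi) f = (7/3)cos x - 12sin 2x

the image equals g(x) = (7/3)cos x - 12sin 2x


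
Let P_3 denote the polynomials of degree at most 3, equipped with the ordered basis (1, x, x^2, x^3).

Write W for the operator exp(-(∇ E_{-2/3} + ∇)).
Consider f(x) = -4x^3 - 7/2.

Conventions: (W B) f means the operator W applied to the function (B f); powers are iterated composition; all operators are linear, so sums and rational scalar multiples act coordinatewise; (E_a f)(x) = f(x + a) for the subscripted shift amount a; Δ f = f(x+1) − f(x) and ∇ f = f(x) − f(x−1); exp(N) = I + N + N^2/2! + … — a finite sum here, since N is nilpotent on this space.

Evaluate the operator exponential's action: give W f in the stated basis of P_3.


order-1 term: 24x^2 - 40x + 64/3
order-2 term: -48x + 80
order-3 term: 32
the series for exp(-(∇ E_{-2/3} + ∇)) f terminates at order 3
exp(-(∇ E_{-2/3} + ∇)) f = -4x^3 + 24x^2 - 88x + 779/6

g(x) = -4x^3 + 24x^2 - 88x + 779/6


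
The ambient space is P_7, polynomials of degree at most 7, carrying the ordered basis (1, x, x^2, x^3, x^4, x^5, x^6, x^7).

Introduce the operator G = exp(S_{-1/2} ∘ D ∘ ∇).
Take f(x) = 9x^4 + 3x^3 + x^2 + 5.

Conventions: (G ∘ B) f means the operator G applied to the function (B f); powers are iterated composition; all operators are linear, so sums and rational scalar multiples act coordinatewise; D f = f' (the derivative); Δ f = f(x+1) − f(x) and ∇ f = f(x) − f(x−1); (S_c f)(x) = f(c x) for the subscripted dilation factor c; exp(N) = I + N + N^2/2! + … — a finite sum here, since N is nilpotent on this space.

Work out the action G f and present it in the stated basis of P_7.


the image equals g(x) = 9x^4 + 3x^3 + 28x^2 + 45x + 61

order-1 term: 27x^2 + 45x + 29
order-2 term: 27
the series for exp(S_{-1/2} ∘ D ∘ ∇) f terminates at order 2
exp(S_{-1/2} ∘ D ∘ ∇) f = 9x^4 + 3x^3 + 28x^2 + 45x + 61


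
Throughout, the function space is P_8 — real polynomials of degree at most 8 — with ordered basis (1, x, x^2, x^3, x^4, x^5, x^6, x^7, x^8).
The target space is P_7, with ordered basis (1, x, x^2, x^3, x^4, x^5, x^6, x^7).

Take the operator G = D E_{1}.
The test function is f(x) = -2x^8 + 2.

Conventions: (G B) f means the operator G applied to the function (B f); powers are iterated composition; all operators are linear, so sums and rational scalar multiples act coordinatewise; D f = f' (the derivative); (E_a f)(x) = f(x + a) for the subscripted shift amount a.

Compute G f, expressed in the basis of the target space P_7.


the image equals g(x) = -16x^7 - 112x^6 - 336x^5 - 560x^4 - 560x^3 - 336x^2 - 112x - 16

E_{1} f = -2x^8 - 16x^7 - 56x^6 - 112x^5 - 140x^4 - 112x^3 - 56x^2 - 16x
D E_{1} f = -16x^7 - 112x^6 - 336x^5 - 560x^4 - 560x^3 - 336x^2 - 112x - 16


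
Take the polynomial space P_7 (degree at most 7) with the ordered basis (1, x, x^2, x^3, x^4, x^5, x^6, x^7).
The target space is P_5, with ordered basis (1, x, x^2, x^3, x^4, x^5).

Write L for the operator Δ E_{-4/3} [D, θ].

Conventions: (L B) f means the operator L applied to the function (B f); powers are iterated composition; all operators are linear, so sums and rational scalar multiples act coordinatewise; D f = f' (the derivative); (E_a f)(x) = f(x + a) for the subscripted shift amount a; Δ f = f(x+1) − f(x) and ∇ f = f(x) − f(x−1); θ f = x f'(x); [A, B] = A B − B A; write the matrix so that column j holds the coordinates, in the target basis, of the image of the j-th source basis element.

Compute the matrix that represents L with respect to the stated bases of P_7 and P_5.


the matrix is [[0, 0, 2, -5, 28/3, -425/27, 682/27, -3185/81]; [0, 0, 0, 6, -20, 140/3, -850/9, 4774/27]; [0, 0, 0, 0, 12, -50, 140, -2975/9]; [0, 0, 0, 0, 0, 20, -100, 980/3]; [0, 0, 0, 0, 0, 0, 30, -175]; [0, 0, 0, 0, 0, 0, 0, 42]] (rows listed top to bottom)

image of 1: 0
image of x: 0
image of x^2: 2
image of x^3: 6x - 5
image of x^4: 12x^2 - 20x + 28/3
image of x^5: 20x^3 - 50x^2 + (140/3)x - 425/27
image of x^6: 30x^4 - 100x^3 + 140x^2 - (850/9)x + 682/27
image of x^7: 42x^5 - 175x^4 + (980/3)x^3 - (2975/9)x^2 + (4774/27)x - 3185/81
each image's coordinates form column j of the matrix


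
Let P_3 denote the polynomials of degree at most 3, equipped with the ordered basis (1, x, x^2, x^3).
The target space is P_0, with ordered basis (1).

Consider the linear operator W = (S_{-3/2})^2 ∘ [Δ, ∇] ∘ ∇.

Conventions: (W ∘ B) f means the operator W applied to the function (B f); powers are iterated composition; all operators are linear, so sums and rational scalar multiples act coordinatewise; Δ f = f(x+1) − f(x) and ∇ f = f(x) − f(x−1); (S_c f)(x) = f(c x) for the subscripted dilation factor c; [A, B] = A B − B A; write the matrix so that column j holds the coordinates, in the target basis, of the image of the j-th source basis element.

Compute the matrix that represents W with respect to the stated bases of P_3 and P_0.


the matrix is [[0, 0, 0, 0]] (rows listed top to bottom)

image of 1: 0
image of x: 0
image of x^2: 0
image of x^3: 0
each image's coordinates form column j of the matrix


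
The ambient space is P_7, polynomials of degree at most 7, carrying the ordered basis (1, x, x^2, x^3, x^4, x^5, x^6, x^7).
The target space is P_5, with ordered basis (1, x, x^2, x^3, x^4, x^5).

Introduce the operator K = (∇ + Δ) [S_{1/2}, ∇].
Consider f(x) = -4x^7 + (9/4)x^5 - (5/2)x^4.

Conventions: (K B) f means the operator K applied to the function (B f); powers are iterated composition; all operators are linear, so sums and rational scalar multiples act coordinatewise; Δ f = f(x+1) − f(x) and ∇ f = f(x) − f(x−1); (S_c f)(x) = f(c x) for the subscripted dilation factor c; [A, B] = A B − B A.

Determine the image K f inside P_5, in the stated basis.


the image equals g(x) = -(21/8)x^5 + (315/16)x^4 - (1075/16)x^3 + (3885/32)x^2 - (223/2)x + 2531/64

∇ f = -28x^6 + 84x^5 - (515/4)x^4 + (215/2)x^3 - (93/2)x^2 + (27/4)x + 3/4
S_{1/2} ∇ f = -(7/16)x^6 + (21/8)x^5 - (515/64)x^4 + (215/16)x^3 - (93/8)x^2 + (27/8)x + 3/4
S_{1/2} f = -(1/32)x^7 + (9/128)x^5 - (5/32)x^4
∇ S_{1/2} f = -(7/32)x^6 + (21/32)x^5 - (95/128)x^4 - (15/64)x^3 + (63/64)x^2 - (97/128)x + 25/128
[S_{1/2}, ∇] f = -(7/32)x^6 + (63/32)x^5 - (935/128)x^4 + (875/64)x^3 - (807/64)x^2 + (529/128)x + 71/128
∇ [S_{1/2}, ∇] f = -(21/16)x^5 + (105/8)x^4 - (1705/32)x^3 + (1725/16)x^2 - (6823/64)x + 1277/32
Δ [S_{1/2}, ∇] f = -(21/16)x^5 + (105/16)x^4 - (445/32)x^3 + (435/32)x^2 - (313/64)x - 23/64
(∇ + Δ) [S_{1/2}, ∇] f = -(21/8)x^5 + (315/16)x^4 - (1075/16)x^3 + (3885/32)x^2 - (223/2)x + 2531/64


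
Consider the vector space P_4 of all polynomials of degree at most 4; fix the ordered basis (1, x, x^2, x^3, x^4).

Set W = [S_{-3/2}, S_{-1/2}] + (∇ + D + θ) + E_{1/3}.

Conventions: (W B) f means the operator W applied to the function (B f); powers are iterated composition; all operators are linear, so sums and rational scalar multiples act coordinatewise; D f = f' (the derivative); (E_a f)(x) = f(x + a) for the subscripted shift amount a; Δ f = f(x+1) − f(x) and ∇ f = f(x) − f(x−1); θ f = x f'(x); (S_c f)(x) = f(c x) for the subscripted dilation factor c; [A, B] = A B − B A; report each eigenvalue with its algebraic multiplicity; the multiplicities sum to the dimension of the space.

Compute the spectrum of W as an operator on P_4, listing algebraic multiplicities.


image of 1: 1
image of x: 2x + 7/3
image of x^2: 3x^2 + (14/3)x - 8/9
image of x^3: 4x^3 + 7x^2 - (8/3)x + 28/27
image of x^4: 5x^4 + (28/3)x^3 - (16/3)x^2 + (112/27)x - 80/81
the matrix is upper triangular; its diagonal is (1, 2, 3, 4, 5)
for a triangular matrix the eigenvalues are the diagonal entries, with algebraic multiplicity their repetition count

λ = 1 (multiplicity 1), λ = 2 (multiplicity 1), λ = 3 (multiplicity 1), λ = 4 (multiplicity 1), λ = 5 (multiplicity 1)


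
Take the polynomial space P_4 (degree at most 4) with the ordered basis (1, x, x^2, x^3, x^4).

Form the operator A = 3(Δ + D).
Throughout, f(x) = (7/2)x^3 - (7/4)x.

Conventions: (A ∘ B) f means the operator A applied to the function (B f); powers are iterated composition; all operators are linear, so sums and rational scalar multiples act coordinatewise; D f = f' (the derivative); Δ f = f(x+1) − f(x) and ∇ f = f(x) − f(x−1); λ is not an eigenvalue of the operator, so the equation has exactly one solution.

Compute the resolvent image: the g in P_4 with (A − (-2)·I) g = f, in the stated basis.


write g with unknown coordinates in the stated basis and equate coefficients in (A − (-2)·I) g = f
solving from the highest basis element down gives g = (7/4)x^3 - (63/4)x^2 + (343/4)x - 945/4
check: A g = (63/2)x^2 - (693/4)x + 945/2
so A g − (-2)·g = (7/2)x^3 - (7/4)x = f ✓

the result is g(x) = (7/4)x^3 - (63/4)x^2 + (343/4)x - 945/4


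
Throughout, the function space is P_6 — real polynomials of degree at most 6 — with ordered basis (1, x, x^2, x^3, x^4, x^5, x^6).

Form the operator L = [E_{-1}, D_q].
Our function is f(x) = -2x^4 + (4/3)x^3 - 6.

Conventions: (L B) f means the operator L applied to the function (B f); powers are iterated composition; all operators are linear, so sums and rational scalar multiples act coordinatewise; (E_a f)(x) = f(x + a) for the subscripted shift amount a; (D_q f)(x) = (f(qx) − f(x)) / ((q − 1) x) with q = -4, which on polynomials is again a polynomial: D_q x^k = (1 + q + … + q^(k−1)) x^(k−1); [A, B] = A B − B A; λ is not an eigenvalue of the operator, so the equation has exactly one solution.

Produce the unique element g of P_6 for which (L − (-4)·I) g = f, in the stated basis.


g(x) = -(1/2)x^4 + (1/3)x^3 + (205/8)x^2 - (335/24)x - 2639/96

write g with unknown coordinates in the stated basis and equate coefficients in (L − (-4)·I) g = f
solving from the highest basis element down gives g = -(1/2)x^4 + (1/3)x^3 + (205/8)x^2 - (335/24)x - 2639/96
check: L g = -(205/2)x^2 + (335/6)x + 2495/24
so L g − (-4)·g = -2x^4 + (4/3)x^3 - 6 = f ✓


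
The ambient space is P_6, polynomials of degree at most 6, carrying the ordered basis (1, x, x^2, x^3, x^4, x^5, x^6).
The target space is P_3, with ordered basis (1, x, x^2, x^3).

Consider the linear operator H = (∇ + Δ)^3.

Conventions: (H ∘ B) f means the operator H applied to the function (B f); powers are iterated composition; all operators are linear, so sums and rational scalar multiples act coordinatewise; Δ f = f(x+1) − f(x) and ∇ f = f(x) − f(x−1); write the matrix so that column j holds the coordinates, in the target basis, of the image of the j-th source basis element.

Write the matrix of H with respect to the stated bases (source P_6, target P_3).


image of 1: 0
image of x: 0
image of x^2: 0
image of x^3: 48
image of x^4: 192x
image of x^5: 480x^2 + 480
image of x^6: 960x^3 + 2880x
each image's coordinates form column j of the matrix

the matrix is [[0, 0, 0, 48, 0, 480, 0]; [0, 0, 0, 0, 192, 0, 2880]; [0, 0, 0, 0, 0, 480, 0]; [0, 0, 0, 0, 0, 0, 960]] (rows listed top to bottom)


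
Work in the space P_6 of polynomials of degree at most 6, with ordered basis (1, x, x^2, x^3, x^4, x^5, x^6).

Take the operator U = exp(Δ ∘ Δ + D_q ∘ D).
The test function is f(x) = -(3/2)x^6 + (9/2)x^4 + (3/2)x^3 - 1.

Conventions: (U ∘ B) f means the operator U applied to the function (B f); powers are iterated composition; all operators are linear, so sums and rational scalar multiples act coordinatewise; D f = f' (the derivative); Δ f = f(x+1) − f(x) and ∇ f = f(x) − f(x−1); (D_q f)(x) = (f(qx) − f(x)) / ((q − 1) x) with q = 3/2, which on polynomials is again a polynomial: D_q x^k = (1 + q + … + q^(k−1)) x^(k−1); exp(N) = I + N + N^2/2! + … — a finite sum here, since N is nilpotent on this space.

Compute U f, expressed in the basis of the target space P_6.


the result is g(x) = -(3/2)x^6 - (2547/16)x^4 - (357/2)x^3 - (86805/32)x^2 - 3321x - 87067/16

order-1 term: -(2619/16)x^4 - 180x^3 - (351/2)x^2 - (567/4)x - 21
order-2 term: -(81189/32)x^2 - (12717/4)x - 32589/16
order-3 term: -27063/8
the series for exp(Δ ∘ Δ + D_q ∘ D) f terminates at order 3
exp(Δ ∘ Δ + D_q ∘ D) f = -(3/2)x^6 - (2547/16)x^4 - (357/2)x^3 - (86805/32)x^2 - 3321x - 87067/16


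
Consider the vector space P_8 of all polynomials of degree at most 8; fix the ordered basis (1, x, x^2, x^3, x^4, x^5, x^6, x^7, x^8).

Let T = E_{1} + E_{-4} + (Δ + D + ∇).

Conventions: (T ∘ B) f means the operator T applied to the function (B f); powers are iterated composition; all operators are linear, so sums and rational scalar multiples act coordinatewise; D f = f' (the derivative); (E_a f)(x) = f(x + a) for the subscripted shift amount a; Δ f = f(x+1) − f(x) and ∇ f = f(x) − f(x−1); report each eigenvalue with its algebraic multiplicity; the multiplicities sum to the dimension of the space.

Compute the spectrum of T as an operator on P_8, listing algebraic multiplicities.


image of 1: 2
image of x: 2x
image of x^2: 2x^2 + 17
image of x^3: 2x^3 + 51x - 61
image of x^4: 2x^4 + 102x^2 - 244x + 257
image of x^5: 2x^5 + 170x^3 - 610x^2 + 1285x - 1021
image of x^6: 2x^6 + 255x^4 - 1220x^3 + 3855x^2 - 6126x + 4097
image of x^7: 2x^7 + 357x^5 - 2135x^4 + 8995x^3 - 21441x^2 + 28679x - 16381
image of x^8: 2x^8 + 476x^6 - 3416x^5 + 17990x^4 - 57176x^3 + 114716x^2 - 131048x + 65537
the matrix is upper triangular; its diagonal is (2, 2, 2, 2, 2, 2, 2, 2, 2)
for a triangular matrix the eigenvalues are the diagonal entries, with algebraic multiplicity their repetition count

λ = 2 (multiplicity 9)


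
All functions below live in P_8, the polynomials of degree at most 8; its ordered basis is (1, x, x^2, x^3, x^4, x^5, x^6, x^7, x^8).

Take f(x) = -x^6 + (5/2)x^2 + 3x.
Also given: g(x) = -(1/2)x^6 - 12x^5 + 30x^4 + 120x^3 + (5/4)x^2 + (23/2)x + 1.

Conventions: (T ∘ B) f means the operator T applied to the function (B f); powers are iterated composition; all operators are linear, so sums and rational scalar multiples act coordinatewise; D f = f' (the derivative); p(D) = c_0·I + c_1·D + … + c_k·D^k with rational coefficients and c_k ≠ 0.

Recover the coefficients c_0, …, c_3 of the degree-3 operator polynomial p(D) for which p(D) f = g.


D^0 f = -x^6 + (5/2)x^2 + 3x
D^1 f = -6x^5 + 5x + 3
D^2 f = -30x^4 + 5
D^3 f = -120x^3
matching coefficients of g against c_0 f + c_1 Df + … from the top degree down determines the c_i
solution: c_0 = 1/2, c_1 = 2, c_2 = -1, c_3 = -1

p(D) = (1/2)·I + 2·D − D^2 − D^3, i.e. c_0 = 1/2, c_1 = 2, c_2 = -1, c_3 = -1


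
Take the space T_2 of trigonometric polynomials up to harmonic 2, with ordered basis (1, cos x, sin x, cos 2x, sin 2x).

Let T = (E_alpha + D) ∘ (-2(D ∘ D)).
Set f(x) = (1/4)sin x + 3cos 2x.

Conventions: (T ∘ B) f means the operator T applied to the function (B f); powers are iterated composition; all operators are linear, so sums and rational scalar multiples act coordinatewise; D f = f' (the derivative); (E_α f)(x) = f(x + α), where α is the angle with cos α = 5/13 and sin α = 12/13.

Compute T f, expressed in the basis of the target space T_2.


the result is g(x) = (25/26)cos x + (5/26)sin x - (2856/169)cos 2x - (10992/169)sin 2x

D f = (1/4)cos x - 6sin 2x
D D f = -(1/4)sin x - 12cos 2x
(-2(D ∘ D)) f = (1/2)sin x + 24cos 2x
E_alpha (-2(D ∘ D)) f = (6/13)cos x + (5/26)sin x - (2856/169)cos 2x - (2880/169)sin 2x
D (-2(D ∘ D)) f = (1/2)cos x - 48sin 2x
(E_alpha + D) (-2(D ∘ D)) f = (25/26)cos x + (5/26)sin x - (2856/169)cos 2x - (10992/169)sin 2x


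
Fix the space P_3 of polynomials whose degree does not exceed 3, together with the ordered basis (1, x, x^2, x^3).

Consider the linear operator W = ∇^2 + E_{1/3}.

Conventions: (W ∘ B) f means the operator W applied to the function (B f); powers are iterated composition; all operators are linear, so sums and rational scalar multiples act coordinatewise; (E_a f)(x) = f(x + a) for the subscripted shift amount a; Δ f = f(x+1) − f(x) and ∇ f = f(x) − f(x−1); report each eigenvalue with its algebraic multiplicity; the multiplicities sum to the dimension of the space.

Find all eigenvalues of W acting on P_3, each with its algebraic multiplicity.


λ = 1 (multiplicity 4)

image of 1: 1
image of x: x + 1/3
image of x^2: x^2 + (2/3)x + 19/9
image of x^3: x^3 + x^2 + (19/3)x - 161/27
the matrix is upper triangular; its diagonal is (1, 1, 1, 1)
for a triangular matrix the eigenvalues are the diagonal entries, with algebraic multiplicity their repetition count


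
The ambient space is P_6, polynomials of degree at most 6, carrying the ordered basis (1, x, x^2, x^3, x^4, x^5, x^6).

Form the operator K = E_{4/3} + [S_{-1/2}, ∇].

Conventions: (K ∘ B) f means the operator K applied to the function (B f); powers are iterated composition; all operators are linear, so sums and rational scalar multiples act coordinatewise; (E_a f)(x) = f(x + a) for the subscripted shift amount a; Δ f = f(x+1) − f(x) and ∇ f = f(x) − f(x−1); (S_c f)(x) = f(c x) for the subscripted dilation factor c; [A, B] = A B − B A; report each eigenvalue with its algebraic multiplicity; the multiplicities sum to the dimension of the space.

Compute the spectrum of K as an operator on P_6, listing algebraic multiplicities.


λ = 1 (multiplicity 7)

image of 1: 1
image of x: x + 17/6
image of x^2: x^2 + (7/6)x + 37/36
image of x^3: x^3 + (41/8)x^2 + (155/24)x + 755/216
image of x^4: x^4 + (55/12)x^3 + (229/24)x^2 + (781/108)x + 2881/1296
image of x^5: x^5 + (685/96)x^4 + (2695/144)x^3 + (11455/432)x^2 + (47035/2592)x + 40787/7776
image of x^6: x^6 + (247/32)x^5 + (4985/192)x^4 + (19265/432)x^3 + (75845/1728)x^2 + (57517/2592)x + 216217/46656
the matrix is upper triangular; its diagonal is (1, 1, 1, 1, 1, 1, 1)
for a triangular matrix the eigenvalues are the diagonal entries, with algebraic multiplicity their repetition count


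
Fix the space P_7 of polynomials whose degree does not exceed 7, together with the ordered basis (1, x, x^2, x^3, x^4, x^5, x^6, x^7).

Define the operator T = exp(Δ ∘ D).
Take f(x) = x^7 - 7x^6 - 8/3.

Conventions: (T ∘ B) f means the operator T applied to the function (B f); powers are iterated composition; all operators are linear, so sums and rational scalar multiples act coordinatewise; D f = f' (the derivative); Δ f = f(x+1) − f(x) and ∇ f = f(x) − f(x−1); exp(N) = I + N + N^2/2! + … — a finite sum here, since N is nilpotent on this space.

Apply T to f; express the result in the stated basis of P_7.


the result is g(x) = x^7 - 7x^6 + 42x^5 - 105x^4 + 140x^3 - 315x^2 - 378x - 1373/3

order-1 term: 42x^5 - 105x^4 - 280x^3 - 315x^2 - 168x - 35
order-2 term: 420x^3 - 1050x - 840
order-3 term: 840x + 420
the series for exp(Δ ∘ D) f terminates at order 3
exp(Δ ∘ D) f = x^7 - 7x^6 + 42x^5 - 105x^4 + 140x^3 - 315x^2 - 378x - 1373/3


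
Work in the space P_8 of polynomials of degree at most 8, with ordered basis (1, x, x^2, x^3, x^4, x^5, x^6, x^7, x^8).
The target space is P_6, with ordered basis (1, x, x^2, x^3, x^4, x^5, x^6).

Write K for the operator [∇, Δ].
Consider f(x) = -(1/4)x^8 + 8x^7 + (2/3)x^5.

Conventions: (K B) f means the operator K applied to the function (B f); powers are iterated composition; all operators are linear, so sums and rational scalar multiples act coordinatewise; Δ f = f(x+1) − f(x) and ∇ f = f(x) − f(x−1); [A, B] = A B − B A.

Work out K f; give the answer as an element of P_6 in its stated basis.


g(x) = 0

Δ f = -2x^7 + 49x^6 + 154x^5 + (1595/6)x^4 + (818/3)x^3 + (503/3)x^2 + (172/3)x + 101/12
∇ Δ f = -14x^6 + 336x^5 - 35x^4 + (1720/3)x^3 - 14x^2 + (356/3)x - 1/2
∇ f = -2x^7 + 63x^6 - 182x^5 + (1805/6)x^4 - (902/3)x^3 + (545/3)x^2 - (184/3)x + 107/12
Δ ∇ f = -14x^6 + 336x^5 - 35x^4 + (1720/3)x^3 - 14x^2 + (356/3)x - 1/2
[∇, Δ] f = 0


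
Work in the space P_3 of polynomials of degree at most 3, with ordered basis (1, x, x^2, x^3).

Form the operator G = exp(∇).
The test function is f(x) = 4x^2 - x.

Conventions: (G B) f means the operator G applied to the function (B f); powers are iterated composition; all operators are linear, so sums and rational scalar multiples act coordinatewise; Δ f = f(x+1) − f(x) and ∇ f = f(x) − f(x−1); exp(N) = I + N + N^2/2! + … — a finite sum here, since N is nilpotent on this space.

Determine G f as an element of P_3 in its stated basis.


order-1 term: 8x - 5
order-2 term: 4
the series for exp(∇) f terminates at order 2
exp(∇) f = 4x^2 + 7x - 1

the image equals g(x) = 4x^2 + 7x - 1


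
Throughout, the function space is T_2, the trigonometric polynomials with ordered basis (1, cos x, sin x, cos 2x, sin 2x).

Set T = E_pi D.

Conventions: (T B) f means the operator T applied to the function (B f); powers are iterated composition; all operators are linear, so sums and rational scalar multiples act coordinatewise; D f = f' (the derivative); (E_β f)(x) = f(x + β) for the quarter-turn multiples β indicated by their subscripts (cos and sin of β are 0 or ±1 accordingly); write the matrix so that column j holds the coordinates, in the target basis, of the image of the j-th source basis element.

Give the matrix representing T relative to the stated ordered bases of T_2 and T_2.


the matrix is [[0, 0, 0, 0, 0]; [0, 0, -1, 0, 0]; [0, 1, 0, 0, 0]; [0, 0, 0, 0, 2]; [0, 0, 0, -2, 0]] (rows listed top to bottom)

image of 1: 0
image of cos x: sin x
image of sin x: -cos x
image of cos 2x: -2sin 2x
image of sin 2x: 2cos 2x
each image's coordinates form column j of the matrix


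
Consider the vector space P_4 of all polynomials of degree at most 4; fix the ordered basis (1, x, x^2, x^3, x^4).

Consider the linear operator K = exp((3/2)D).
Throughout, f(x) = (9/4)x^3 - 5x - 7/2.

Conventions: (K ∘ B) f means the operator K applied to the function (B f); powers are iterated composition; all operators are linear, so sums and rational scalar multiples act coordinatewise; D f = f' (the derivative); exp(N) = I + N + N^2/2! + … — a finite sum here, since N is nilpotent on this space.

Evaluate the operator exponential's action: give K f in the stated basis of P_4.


order-1 term: (81/8)x^2 - 15/2
order-2 term: (243/16)x
order-3 term: 243/32
the series for exp((3/2)D) f terminates at order 3
exp((3/2)D) f = (9/4)x^3 + (81/8)x^2 + (163/16)x - 109/32

the result is g(x) = (9/4)x^3 + (81/8)x^2 + (163/16)x - 109/32


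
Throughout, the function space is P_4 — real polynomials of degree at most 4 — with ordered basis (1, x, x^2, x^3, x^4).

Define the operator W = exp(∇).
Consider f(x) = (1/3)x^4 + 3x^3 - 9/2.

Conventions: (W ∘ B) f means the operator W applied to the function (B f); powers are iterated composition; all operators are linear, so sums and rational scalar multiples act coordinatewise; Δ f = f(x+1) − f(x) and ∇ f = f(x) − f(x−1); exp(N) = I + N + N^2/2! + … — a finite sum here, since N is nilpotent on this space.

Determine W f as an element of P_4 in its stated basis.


the image equals g(x) = (1/3)x^4 + (13/3)x^3 + 9x^2 - (4/3)x - 43/6

order-1 term: (4/3)x^3 + 7x^2 - (23/3)x + 8/3
order-2 term: 2x^2 + 5x - 20/3
order-3 term: (4/3)x + 1
order-4 term: 1/3
the series for exp(∇) f terminates at order 4
exp(∇) f = (1/3)x^4 + (13/3)x^3 + 9x^2 - (4/3)x - 43/6


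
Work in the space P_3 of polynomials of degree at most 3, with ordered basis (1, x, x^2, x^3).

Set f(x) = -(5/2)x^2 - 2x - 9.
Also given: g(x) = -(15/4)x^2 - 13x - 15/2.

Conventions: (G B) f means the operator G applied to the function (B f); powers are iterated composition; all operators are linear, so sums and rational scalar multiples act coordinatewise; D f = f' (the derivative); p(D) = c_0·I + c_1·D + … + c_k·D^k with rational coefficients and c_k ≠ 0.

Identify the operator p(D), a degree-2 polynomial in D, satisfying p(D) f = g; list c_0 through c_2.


p(D) = (3/2)·I + 2·D − 2·D^2, i.e. c_0 = 3/2, c_1 = 2, c_2 = -2

D^0 f = -(5/2)x^2 - 2x - 9
D^1 f = -5x - 2
D^2 f = -5
matching coefficients of g against c_0 f + c_1 Df + … from the top degree down determines the c_i
solution: c_0 = 3/2, c_1 = 2, c_2 = -2


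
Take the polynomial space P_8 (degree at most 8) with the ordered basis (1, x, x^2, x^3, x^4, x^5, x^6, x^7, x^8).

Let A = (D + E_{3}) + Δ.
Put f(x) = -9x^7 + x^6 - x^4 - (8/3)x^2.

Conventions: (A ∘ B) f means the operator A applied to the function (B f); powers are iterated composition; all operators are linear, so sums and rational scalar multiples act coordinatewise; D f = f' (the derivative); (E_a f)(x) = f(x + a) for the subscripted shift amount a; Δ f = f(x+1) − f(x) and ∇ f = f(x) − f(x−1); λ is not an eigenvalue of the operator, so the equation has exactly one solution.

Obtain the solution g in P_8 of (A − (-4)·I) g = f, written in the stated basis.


write g with unknown coordinates in the stated basis and equate coefficients in (A − (-4)·I) g = f
solving from the highest basis element down gives g = -(9/5)x^7 + (64/5)x^6 - (6/5)x^5 - (127/5)x^4 - (1374/5)x^3 - (8122/75)x^2 + (46838/75)x + 13124/25
check: A g = -(9/5)x^7 - (251/5)x^6 + (24/5)x^5 + (503/5)x^4 + (5496/5)x^3 + (32288/75)x^2 - (187352/75)x - 52496/25
so A g − (-4)·g = -9x^7 + x^6 - x^4 - (8/3)x^2 = f ✓

the result is g(x) = -(9/5)x^7 + (64/5)x^6 - (6/5)x^5 - (127/5)x^4 - (1374/5)x^3 - (8122/75)x^2 + (46838/75)x + 13124/25


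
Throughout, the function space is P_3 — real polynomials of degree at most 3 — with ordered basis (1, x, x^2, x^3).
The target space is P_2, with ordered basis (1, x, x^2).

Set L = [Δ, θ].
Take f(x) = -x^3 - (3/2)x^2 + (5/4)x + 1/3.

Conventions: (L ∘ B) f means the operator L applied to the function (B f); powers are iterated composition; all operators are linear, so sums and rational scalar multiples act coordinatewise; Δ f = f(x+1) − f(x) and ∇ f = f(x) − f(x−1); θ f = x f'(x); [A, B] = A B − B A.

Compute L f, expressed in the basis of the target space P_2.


θ f = -3x^3 - 3x^2 + (5/4)x
Δ θ f = -9x^2 - 15x - 19/4
Δ f = -3x^2 - 6x - 5/4
θ Δ f = -6x^2 - 6x
[Δ, θ] f = -3x^2 - 9x - 19/4

the result is g(x) = -3x^2 - 9x - 19/4


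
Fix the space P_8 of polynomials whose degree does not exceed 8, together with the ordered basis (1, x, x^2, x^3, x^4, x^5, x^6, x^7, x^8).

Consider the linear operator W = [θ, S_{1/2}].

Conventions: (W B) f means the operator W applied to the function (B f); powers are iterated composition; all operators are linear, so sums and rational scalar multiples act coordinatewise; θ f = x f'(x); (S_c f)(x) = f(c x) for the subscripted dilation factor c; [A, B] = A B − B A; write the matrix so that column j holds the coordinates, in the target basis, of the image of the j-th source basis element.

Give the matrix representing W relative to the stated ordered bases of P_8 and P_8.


image of 1: 0
image of x: 0
image of x^2: 0
image of x^3: 0
image of x^4: 0
image of x^5: 0
image of x^6: 0
image of x^7: 0
image of x^8: 0
each image's coordinates form column j of the matrix

the matrix is [[0, 0, 0, 0, 0, 0, 0, 0, 0]; [0, 0, 0, 0, 0, 0, 0, 0, 0]; [0, 0, 0, 0, 0, 0, 0, 0, 0]; [0, 0, 0, 0, 0, 0, 0, 0, 0]; [0, 0, 0, 0, 0, 0, 0, 0, 0]; [0, 0, 0, 0, 0, 0, 0, 0, 0]; [0, 0, 0, 0, 0, 0, 0, 0, 0]; [0, 0, 0, 0, 0, 0, 0, 0, 0]; [0, 0, 0, 0, 0, 0, 0, 0, 0]] (rows listed top to bottom)


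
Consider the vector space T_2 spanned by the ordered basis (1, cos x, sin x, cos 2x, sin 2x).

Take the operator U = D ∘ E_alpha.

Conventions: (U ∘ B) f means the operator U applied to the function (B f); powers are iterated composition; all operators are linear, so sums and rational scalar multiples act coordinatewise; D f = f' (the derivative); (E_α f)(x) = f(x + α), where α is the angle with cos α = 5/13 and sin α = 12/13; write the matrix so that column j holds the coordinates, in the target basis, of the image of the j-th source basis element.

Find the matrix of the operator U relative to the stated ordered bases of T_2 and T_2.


image of 1: 0
image of cos x: -(12/13)cos x - (5/13)sin x
image of sin x: (5/13)cos x - (12/13)sin x
image of cos 2x: -(240/169)cos 2x + (238/169)sin 2x
image of sin 2x: -(238/169)cos 2x - (240/169)sin 2x
each image's coordinates form column j of the matrix

the matrix is [[0, 0, 0, 0, 0]; [0, -12/13, 5/13, 0, 0]; [0, -5/13, -12/13, 0, 0]; [0, 0, 0, -240/169, -238/169]; [0, 0, 0, 238/169, -240/169]] (rows listed top to bottom)


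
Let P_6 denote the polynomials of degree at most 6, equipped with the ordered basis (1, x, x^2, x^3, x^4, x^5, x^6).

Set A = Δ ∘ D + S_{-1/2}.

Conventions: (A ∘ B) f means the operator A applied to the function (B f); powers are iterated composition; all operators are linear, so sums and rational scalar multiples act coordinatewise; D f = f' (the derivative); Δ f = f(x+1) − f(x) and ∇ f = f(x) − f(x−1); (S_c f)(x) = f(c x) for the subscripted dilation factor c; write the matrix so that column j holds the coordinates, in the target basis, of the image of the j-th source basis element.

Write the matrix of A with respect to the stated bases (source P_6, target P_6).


the matrix is [[1, 0, 2, 3, 4, 5, 6]; [0, -1/2, 0, 6, 12, 20, 30]; [0, 0, 1/4, 0, 12, 30, 60]; [0, 0, 0, -1/8, 0, 20, 60]; [0, 0, 0, 0, 1/16, 0, 30]; [0, 0, 0, 0, 0, -1/32, 0]; [0, 0, 0, 0, 0, 0, 1/64]] (rows listed top to bottom)

image of 1: 1
image of x: -(1/2)x
image of x^2: (1/4)x^2 + 2
image of x^3: -(1/8)x^3 + 6x + 3
image of x^4: (1/16)x^4 + 12x^2 + 12x + 4
image of x^5: -(1/32)x^5 + 20x^3 + 30x^2 + 20x + 5
image of x^6: (1/64)x^6 + 30x^4 + 60x^3 + 60x^2 + 30x + 6
each image's coordinates form column j of the matrix


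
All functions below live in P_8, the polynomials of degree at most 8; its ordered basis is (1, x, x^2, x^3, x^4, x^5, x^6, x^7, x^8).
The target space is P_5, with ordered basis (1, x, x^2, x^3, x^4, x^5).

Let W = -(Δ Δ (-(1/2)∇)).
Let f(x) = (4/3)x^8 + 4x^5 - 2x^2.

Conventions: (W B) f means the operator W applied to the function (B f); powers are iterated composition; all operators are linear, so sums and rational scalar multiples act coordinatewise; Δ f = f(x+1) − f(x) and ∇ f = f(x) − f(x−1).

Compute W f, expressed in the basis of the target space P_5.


the image equals g(x) = 224x^5 + 560x^4 + 1120x^3 + 1240x^2 + 792x + 228

∇ f = (32/3)x^7 - (112/3)x^6 + (224/3)x^5 - (220/3)x^4 + (104/3)x^3 + (8/3)x^2 - (40/3)x + 14/3
(-(1/2)∇) f = -(16/3)x^7 + (56/3)x^6 - (112/3)x^5 + (110/3)x^4 - (52/3)x^3 - (4/3)x^2 + (20/3)x - 7/3
Δ (-(1/2)∇) f = -(112/3)x^6 - (280/3)x^4 - 40x^3 - (112/3)x^2 - 20x + 2/3
Δ Δ (-(1/2)∇) f = -224x^5 - 560x^4 - 1120x^3 - 1240x^2 - 792x - 228
(-(Δ Δ (-(1/2)∇))) f = 224x^5 + 560x^4 + 1120x^3 + 1240x^2 + 792x + 228


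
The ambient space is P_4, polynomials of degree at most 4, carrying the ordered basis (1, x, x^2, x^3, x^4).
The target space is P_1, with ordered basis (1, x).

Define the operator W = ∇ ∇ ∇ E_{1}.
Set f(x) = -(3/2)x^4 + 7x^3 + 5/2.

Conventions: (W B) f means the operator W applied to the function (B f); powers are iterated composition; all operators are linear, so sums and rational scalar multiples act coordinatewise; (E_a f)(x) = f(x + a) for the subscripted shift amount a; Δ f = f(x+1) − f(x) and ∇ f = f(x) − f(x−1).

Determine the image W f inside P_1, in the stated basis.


E_{1} f = -(3/2)x^4 + x^3 + 12x^2 + 15x + 8
∇ E_{1} f = -6x^3 + 12x^2 + 15x + 11/2
∇ ∇ E_{1} f = -18x^2 + 42x - 3
∇ (∇ ∇ E_{1}) f = -36x + 60

the result is g(x) = -36x + 60


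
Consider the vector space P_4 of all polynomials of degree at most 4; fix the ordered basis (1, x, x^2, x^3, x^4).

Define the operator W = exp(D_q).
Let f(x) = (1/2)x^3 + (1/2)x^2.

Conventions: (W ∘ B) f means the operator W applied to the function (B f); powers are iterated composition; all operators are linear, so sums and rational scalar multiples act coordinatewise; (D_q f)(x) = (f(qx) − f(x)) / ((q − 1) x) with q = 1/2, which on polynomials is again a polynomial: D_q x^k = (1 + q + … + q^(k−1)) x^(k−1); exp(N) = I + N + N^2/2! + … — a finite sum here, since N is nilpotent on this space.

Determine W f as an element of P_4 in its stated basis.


order-1 term: (7/8)x^2 + (3/4)x
order-2 term: (21/32)x + 3/8
order-3 term: 7/32
the series for exp(D_q) f terminates at order 3
exp(D_q) f = (1/2)x^3 + (11/8)x^2 + (45/32)x + 19/32

the image equals g(x) = (1/2)x^3 + (11/8)x^2 + (45/32)x + 19/32
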